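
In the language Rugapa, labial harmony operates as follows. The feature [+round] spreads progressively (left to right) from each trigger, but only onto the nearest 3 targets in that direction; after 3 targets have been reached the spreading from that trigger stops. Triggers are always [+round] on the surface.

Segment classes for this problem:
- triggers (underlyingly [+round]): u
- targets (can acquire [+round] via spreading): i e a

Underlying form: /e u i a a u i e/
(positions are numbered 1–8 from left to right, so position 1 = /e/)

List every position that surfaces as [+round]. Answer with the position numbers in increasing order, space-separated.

From /u/ at 2 rightward: 3 /i/ → [+round]; 4 /a/ → [+round]; 5 /a/ → [+round]; bound reached.
From /u/ at 6 rightward: 7 /i/ → [+round]; 8 /e/ → [+round]; word edge.
Target with no active source: position 1 stays [-round].

2 3 4 5 6 7 8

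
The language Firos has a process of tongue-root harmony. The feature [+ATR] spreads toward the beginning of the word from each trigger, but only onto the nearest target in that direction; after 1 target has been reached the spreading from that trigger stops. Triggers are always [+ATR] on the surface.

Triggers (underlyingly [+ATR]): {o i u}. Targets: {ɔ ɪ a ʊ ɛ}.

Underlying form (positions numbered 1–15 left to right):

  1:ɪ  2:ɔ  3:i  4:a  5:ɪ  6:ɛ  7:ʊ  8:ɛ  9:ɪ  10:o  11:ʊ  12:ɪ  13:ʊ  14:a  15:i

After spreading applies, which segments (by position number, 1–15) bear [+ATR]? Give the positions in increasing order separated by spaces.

2 3 9 10 14 15

From /i/ at 3 leftward: 2 /ɔ/ → [+ATR]; bound reached.
From /o/ at 10 leftward: 9 /ɪ/ → [+ATR]; bound reached.
From /i/ at 15 leftward: 14 /a/ → [+ATR]; bound reached.
Targets with no active source: positions 1 4 5 6 7 8 11 12 13 stay [-ATR].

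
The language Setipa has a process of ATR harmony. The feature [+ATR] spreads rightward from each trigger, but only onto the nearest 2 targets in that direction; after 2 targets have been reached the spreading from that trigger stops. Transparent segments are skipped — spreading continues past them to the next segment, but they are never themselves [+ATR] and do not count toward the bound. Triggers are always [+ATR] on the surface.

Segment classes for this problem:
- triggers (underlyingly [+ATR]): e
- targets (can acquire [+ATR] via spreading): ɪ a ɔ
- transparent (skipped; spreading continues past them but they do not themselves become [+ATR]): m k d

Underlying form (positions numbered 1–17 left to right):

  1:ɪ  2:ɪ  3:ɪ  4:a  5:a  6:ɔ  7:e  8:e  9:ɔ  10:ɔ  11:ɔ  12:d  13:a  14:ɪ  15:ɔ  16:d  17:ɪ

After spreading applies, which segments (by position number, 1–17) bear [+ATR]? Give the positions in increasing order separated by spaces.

From /e/ at 7 rightward: 8 /e/ is itself a trigger — this domain ends here.
From /e/ at 8 rightward: 9 /ɔ/ → [+ATR]; 10 /ɔ/ → [+ATR]; bound reached.
Targets with no active source: positions 1 2 3 4 5 6 11 13 14 15 17 stay [-ATR].

7 8 9 10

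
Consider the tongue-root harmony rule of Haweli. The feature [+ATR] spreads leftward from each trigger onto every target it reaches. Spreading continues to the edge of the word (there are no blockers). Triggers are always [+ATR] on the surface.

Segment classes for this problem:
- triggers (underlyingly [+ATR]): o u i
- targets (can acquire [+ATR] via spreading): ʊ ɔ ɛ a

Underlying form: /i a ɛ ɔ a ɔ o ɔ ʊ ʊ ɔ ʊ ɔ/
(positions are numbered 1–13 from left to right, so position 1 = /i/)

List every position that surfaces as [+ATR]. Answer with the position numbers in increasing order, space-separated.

1 2 3 4 5 6 7

From /i/ at 1 leftward: word edge.
From /o/ at 7 leftward: 6 /ɔ/ → [+ATR]; 5 /a/ → [+ATR]; 4 /ɔ/ → [+ATR]; 3 /ɛ/ → [+ATR]; 2 /a/ → [+ATR]; 1 /i/ is itself a trigger — this domain ends here.
Targets with no active source: positions 8 9 10 11 12 13 stay [-ATR].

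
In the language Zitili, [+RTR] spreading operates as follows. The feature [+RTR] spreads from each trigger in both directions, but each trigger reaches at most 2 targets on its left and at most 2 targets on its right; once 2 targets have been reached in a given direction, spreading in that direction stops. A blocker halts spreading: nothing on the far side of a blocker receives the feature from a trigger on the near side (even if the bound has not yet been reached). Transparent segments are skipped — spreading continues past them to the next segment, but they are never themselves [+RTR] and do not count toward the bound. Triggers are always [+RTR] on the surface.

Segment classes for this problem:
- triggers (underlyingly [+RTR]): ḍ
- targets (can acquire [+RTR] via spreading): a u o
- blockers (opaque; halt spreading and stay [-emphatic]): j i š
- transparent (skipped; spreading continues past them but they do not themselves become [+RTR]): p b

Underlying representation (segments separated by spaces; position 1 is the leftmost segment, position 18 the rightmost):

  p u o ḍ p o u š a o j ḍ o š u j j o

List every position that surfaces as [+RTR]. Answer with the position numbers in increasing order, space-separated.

2 3 4 6 7 12 13

From /ḍ/ at 4 rightward: 5 /p/ transparent; 6 /o/ → [+RTR]; 7 /u/ → [+RTR]; bound reached.
From /ḍ/ at 4 leftward: 3 /o/ → [+RTR]; 2 /u/ → [+RTR]; bound reached.
From /ḍ/ at 12 rightward: 13 /o/ → [+RTR]; 14 /š/ blocks.
From /ḍ/ at 12 leftward: 11 /j/ blocks.
Targets with no active source: positions 9 10 15 18 stay [-emphatic].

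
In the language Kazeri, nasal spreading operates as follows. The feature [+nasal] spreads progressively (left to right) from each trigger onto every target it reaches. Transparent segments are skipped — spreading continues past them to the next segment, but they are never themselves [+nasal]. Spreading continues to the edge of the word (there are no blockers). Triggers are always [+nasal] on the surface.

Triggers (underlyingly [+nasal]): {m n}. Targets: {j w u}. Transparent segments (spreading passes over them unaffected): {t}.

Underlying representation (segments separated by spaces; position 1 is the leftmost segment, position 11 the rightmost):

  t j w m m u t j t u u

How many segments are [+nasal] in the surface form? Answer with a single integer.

6

From /m/ at 4 rightward: 5 /m/ is itself a trigger — this domain ends here.
From /m/ at 5 rightward: 6 /u/ → [+nasal]; 7 /t/ transparent; 8 /j/ → [+nasal]; 9 /t/ transparent; 10 /u/ → [+nasal]; 11 /u/ → [+nasal]; word edge.
Targets with no active source: positions 2 3 stay [-nasal].
[+nasal] positions on the surface: 4 5 6 8 10 11.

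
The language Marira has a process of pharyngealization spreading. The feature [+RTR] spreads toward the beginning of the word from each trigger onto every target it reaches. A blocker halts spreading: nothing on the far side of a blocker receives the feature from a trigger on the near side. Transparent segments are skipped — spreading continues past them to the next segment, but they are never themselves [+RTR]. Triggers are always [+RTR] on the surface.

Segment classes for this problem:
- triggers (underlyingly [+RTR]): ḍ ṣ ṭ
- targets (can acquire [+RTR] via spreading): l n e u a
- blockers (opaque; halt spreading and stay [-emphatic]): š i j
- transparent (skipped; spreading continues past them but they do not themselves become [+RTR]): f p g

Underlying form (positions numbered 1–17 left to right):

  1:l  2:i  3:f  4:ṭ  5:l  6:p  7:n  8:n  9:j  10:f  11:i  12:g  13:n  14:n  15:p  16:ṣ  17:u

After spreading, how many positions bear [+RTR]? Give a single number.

From /ṭ/ at 4 leftward: 3 /f/ transparent; 2 /i/ blocks.
From /ṣ/ at 16 leftward: 15 /p/ transparent; 14 /n/ → [+RTR]; 13 /n/ → [+RTR]; 12 /g/ transparent; 11 /i/ blocks.
Targets with no active source: positions 1 5 7 8 17 stay [-emphatic].
[+RTR] positions on the surface: 4 13 14 16.

4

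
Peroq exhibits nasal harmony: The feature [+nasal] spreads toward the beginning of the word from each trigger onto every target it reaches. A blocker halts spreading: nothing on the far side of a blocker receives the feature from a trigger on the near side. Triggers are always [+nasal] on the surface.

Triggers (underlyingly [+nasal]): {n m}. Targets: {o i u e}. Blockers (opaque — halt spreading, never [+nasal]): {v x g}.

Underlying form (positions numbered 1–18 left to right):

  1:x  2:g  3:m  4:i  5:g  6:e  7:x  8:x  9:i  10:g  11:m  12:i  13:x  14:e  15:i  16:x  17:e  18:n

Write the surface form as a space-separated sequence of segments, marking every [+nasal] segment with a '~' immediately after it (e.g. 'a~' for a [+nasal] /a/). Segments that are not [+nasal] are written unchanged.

From /m/ at 3 leftward: 2 /g/ blocks.
From /m/ at 11 leftward: 10 /g/ blocks.
From /n/ at 18 leftward: 17 /e/ → [+nasal]; 16 /x/ blocks.
Targets with no active source: positions 4 6 9 12 14 15 stay [-nasal].
[+nasal] positions on the surface: 3 11 17 18.

x g m~ i g e x x i g m~ i x e i x e~ n~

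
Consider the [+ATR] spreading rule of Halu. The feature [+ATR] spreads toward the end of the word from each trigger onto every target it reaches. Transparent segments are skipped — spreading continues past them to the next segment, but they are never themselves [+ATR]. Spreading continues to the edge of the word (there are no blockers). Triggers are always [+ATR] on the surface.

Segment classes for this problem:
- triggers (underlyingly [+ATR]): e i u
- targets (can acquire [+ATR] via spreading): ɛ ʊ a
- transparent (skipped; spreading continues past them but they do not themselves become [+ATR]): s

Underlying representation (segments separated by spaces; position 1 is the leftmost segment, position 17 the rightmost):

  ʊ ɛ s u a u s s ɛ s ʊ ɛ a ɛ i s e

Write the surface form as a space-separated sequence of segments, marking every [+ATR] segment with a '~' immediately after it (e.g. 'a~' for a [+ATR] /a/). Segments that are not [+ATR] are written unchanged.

From /u/ at 4 rightward: 5 /a/ → [+ATR]; 6 /u/ is itself a trigger — this domain ends here.
From /u/ at 6 rightward: 7 /s/ transparent; 8 /s/ transparent; 9 /ɛ/ → [+ATR]; 10 /s/ transparent; 11 /ʊ/ → [+ATR]; 12 /ɛ/ → [+ATR]; 13 /a/ → [+ATR]; 14 /ɛ/ → [+ATR]; 15 /i/ is itself a trigger — this domain ends here.
From /i/ at 15 rightward: 16 /s/ transparent; 17 /e/ is itself a trigger — this domain ends here.
From /e/ at 17 rightward: word edge.
Targets with no active source: positions 1 2 stay [-ATR].
[+ATR] positions on the surface: 4 5 6 9 11 12 13 14 15 17.

ʊ ɛ s u~ a~ u~ s s ɛ~ s ʊ~ ɛ~ a~ ɛ~ i~ s e~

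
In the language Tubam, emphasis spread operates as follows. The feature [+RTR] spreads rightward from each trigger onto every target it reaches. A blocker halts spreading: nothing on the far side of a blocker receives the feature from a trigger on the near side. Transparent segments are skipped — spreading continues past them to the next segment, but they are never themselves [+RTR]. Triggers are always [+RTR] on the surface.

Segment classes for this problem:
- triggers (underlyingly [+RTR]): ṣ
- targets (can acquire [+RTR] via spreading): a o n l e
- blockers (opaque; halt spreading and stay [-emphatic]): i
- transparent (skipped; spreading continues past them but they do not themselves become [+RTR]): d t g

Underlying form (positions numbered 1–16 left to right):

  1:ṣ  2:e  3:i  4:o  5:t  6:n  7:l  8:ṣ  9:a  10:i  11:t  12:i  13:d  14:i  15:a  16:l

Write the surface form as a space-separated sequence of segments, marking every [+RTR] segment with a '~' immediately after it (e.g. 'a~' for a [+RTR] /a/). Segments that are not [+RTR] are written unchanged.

From /ṣ/ at 1 rightward: 2 /e/ → [+RTR]; 3 /i/ blocks.
From /ṣ/ at 8 rightward: 9 /a/ → [+RTR]; 10 /i/ blocks.
Targets with no active source: positions 4 6 7 15 16 stay [-emphatic].
[+RTR] positions on the surface: 1 2 8 9.

ṣ~ e~ i o t n l ṣ~ a~ i t i d i a l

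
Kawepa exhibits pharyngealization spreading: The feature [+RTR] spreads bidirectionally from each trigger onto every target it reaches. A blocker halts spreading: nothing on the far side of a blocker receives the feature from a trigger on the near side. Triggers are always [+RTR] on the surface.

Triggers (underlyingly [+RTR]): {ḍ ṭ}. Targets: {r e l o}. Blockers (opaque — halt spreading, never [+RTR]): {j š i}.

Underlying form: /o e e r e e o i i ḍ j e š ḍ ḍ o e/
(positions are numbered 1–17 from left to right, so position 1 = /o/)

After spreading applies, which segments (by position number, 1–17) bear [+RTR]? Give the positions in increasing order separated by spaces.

10 14 15 16 17

From /ḍ/ at 10 rightward: 11 /j/ blocks.
From /ḍ/ at 10 leftward: 9 /i/ blocks.
From /ḍ/ at 14 rightward: 15 /ḍ/ is itself a trigger — this domain ends here.
From /ḍ/ at 14 leftward: 13 /š/ blocks.
From /ḍ/ at 15 rightward: 16 /o/ → [+RTR]; 17 /e/ → [+RTR]; word edge.
From /ḍ/ at 15 leftward: 14 /ḍ/ is itself a trigger — this domain ends here.
Targets with no active source: positions 1 2 3 4 5 6 7 12 stay [-emphatic].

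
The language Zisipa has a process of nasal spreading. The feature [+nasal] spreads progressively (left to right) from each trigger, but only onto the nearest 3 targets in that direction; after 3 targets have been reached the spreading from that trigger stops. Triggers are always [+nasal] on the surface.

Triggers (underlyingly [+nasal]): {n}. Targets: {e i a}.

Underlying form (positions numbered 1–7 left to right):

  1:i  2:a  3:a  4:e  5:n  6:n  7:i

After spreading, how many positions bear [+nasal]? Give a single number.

3

From /n/ at 5 rightward: 6 /n/ is itself a trigger — this domain ends here.
From /n/ at 6 rightward: 7 /i/ → [+nasal]; word edge.
Targets with no active source: positions 1 2 3 4 stay [-nasal].
[+nasal] positions on the surface: 5 6 7.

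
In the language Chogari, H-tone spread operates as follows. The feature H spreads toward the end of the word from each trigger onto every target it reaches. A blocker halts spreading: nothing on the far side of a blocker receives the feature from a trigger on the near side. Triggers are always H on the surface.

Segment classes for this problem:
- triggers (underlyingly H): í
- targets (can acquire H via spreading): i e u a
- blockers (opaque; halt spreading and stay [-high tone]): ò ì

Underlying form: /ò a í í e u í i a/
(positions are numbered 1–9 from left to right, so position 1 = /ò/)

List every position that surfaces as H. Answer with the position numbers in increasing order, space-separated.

From /í/ at 3 rightward: 4 /í/ is itself a trigger — this domain ends here.
From /í/ at 4 rightward: 5 /e/ → H; 6 /u/ → H; 7 /í/ is itself a trigger — this domain ends here.
From /í/ at 7 rightward: 8 /i/ → H; 9 /a/ → H; word edge.
Target with no active source: position 2 stays [-high tone].

3 4 5 6 7 8 9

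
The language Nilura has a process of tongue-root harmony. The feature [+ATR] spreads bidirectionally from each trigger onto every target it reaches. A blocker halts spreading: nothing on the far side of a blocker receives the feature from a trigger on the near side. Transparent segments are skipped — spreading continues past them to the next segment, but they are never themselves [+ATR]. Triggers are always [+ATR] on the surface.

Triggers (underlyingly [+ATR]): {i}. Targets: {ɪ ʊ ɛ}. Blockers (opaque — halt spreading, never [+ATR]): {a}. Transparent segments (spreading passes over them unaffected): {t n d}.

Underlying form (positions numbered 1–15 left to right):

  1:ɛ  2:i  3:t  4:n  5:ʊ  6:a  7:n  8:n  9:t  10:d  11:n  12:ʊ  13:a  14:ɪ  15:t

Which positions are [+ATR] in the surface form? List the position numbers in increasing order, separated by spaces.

1 2 5

From /i/ at 2 rightward: 3 /t/ transparent; 4 /n/ transparent; 5 /ʊ/ → [+ATR]; 6 /a/ blocks.
From /i/ at 2 leftward: 1 /ɛ/ → [+ATR]; word edge.
Targets with no active source: positions 12 14 stay [-ATR].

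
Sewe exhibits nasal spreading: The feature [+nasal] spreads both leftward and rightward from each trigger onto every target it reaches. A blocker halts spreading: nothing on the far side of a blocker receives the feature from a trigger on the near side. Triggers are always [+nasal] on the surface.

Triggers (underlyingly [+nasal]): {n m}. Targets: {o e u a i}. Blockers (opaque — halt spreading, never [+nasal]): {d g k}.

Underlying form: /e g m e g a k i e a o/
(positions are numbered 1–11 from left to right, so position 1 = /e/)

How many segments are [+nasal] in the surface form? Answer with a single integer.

2

From /m/ at 3 rightward: 4 /e/ → [+nasal]; 5 /g/ blocks.
From /m/ at 3 leftward: 2 /g/ blocks.
Targets with no active source: positions 1 6 8 9 10 11 stay [-nasal].
[+nasal] positions on the surface: 3 4.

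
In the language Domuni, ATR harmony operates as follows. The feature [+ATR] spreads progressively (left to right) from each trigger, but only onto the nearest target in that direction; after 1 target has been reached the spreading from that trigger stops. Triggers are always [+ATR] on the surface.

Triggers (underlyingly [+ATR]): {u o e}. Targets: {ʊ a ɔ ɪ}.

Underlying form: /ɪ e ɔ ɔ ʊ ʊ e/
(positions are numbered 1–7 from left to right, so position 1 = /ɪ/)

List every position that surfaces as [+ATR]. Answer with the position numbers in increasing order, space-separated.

From /e/ at 2 rightward: 3 /ɔ/ → [+ATR]; bound reached.
From /e/ at 7 rightward: word edge.
Targets with no active source: positions 1 4 5 6 stay [-ATR].

2 3 7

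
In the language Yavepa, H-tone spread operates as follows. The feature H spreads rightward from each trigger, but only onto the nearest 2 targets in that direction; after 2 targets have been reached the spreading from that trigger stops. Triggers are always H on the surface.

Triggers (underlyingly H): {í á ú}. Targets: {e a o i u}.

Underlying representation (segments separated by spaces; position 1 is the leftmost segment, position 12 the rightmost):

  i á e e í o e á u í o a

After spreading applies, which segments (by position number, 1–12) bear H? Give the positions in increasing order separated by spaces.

From /á/ at 2 rightward: 3 /e/ → H; 4 /e/ → H; bound reached.
From /í/ at 5 rightward: 6 /o/ → H; 7 /e/ → H; bound reached.
From /á/ at 8 rightward: 9 /u/ → H; 10 /í/ is itself a trigger — this domain ends here.
From /í/ at 10 rightward: 11 /o/ → H; 12 /a/ → H; bound reached.
Target with no active source: position 1 stays [-high tone].

2 3 4 5 6 7 8 9 10 11 12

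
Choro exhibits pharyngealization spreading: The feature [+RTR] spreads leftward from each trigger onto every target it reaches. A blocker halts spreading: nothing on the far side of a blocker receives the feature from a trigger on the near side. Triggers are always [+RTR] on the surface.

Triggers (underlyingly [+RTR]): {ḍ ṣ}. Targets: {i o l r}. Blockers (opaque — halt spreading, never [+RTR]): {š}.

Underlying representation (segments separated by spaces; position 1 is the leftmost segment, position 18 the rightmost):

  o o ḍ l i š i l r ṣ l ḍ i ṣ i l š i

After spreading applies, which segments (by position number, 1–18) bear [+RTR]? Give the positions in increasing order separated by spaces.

From /ḍ/ at 3 leftward: 2 /o/ → [+RTR]; 1 /o/ → [+RTR]; word edge.
From /ṣ/ at 10 leftward: 9 /r/ → [+RTR]; 8 /l/ → [+RTR]; 7 /i/ → [+RTR]; 6 /š/ blocks.
From /ḍ/ at 12 leftward: 11 /l/ → [+RTR]; 10 /ṣ/ is itself a trigger — this domain ends here.
From /ṣ/ at 14 leftward: 13 /i/ → [+RTR]; 12 /ḍ/ is itself a trigger — this domain ends here.
Targets with no active source: positions 4 5 15 16 18 stay [-emphatic].

1 2 3 7 8 9 10 11 12 13 14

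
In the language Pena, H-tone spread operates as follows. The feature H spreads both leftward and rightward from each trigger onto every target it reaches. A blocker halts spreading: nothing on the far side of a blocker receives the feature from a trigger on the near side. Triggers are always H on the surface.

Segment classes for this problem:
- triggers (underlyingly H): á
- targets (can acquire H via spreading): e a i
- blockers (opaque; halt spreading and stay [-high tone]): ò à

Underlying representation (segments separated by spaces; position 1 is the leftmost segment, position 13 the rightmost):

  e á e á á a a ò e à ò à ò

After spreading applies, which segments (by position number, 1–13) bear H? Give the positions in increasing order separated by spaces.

1 2 3 4 5 6 7

From /á/ at 2 rightward: 3 /e/ → H; 4 /á/ is itself a trigger — this domain ends here.
From /á/ at 2 leftward: 1 /e/ → H; word edge.
From /á/ at 4 rightward: 5 /á/ is itself a trigger — this domain ends here.
From /á/ at 4 leftward: 3 /e/ → H; 2 /á/ is itself a trigger — this domain ends here.
From /á/ at 5 rightward: 6 /a/ → H; 7 /a/ → H; 8 /ò/ blocks.
From /á/ at 5 leftward: 4 /á/ is itself a trigger — this domain ends here.
Target with no active source: position 9 stays [-high tone].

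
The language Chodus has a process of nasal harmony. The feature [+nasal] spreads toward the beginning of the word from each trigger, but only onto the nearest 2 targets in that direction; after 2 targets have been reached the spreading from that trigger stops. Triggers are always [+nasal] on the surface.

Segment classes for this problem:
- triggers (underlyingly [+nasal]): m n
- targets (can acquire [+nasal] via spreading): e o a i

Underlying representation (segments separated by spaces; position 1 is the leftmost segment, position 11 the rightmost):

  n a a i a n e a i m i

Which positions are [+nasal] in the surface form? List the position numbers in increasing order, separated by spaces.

From /n/ at 1 leftward: word edge.
From /n/ at 6 leftward: 5 /a/ → [+nasal]; 4 /i/ → [+nasal]; bound reached.
From /m/ at 10 leftward: 9 /i/ → [+nasal]; 8 /a/ → [+nasal]; bound reached.
Targets with no active source: positions 2 3 7 11 stay [-nasal].

1 4 5 6 8 9 10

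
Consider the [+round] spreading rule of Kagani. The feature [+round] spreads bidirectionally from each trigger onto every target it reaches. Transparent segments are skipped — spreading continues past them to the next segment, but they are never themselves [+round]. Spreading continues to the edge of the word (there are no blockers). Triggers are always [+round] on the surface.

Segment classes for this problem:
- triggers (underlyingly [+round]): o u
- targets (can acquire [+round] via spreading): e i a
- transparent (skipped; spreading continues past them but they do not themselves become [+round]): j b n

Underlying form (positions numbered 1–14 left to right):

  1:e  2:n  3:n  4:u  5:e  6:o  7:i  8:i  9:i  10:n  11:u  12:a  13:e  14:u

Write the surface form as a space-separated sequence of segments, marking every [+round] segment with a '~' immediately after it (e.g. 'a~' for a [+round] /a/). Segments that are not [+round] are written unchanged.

From /u/ at 4 rightward: 5 /e/ → [+round]; 6 /o/ is itself a trigger — this domain ends here.
From /u/ at 4 leftward: 3 /n/ transparent; 2 /n/ transparent; 1 /e/ → [+round]; word edge.
From /o/ at 6 rightward: 7 /i/ → [+round]; 8 /i/ → [+round]; 9 /i/ → [+round]; 10 /n/ transparent; 11 /u/ is itself a trigger — this domain ends here.
From /o/ at 6 leftward: 5 /e/ → [+round]; 4 /u/ is itself a trigger — this domain ends here.
From /u/ at 11 rightward: 12 /a/ → [+round]; 13 /e/ → [+round]; 14 /u/ is itself a trigger — this domain ends here.
From /u/ at 11 leftward: 10 /n/ transparent; 9 /i/ → [+round]; 8 /i/ → [+round]; 7 /i/ → [+round]; 6 /o/ is itself a trigger — this domain ends here.
From /u/ at 14 rightward: word edge.
From /u/ at 14 leftward: 13 /e/ → [+round]; 12 /a/ → [+round]; 11 /u/ is itself a trigger — this domain ends here.
[+round] positions on the surface: 1 4 5 6 7 8 9 11 12 13 14.

e~ n n u~ e~ o~ i~ i~ i~ n u~ a~ e~ u~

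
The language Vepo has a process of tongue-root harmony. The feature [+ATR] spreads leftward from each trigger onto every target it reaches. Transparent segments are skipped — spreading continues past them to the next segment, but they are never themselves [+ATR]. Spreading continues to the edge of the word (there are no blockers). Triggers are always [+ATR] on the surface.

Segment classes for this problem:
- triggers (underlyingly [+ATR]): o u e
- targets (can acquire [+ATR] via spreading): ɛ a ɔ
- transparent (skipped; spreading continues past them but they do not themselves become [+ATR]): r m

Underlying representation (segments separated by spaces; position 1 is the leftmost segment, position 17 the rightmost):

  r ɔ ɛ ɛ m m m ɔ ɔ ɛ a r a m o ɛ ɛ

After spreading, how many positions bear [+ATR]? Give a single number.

From /o/ at 15 leftward: 14 /m/ transparent; 13 /a/ → [+ATR]; 12 /r/ transparent; 11 /a/ → [+ATR]; 10 /ɛ/ → [+ATR]; 9 /ɔ/ → [+ATR]; 8 /ɔ/ → [+ATR]; 7 /m/ transparent; 6 /m/ transparent; 5 /m/ transparent; 4 /ɛ/ → [+ATR]; 3 /ɛ/ → [+ATR]; 2 /ɔ/ → [+ATR]; 1 /r/ transparent; word edge.
Targets with no active source: positions 16 17 stay [-ATR].
[+ATR] positions on the surface: 2 3 4 8 9 10 11 13 15.

9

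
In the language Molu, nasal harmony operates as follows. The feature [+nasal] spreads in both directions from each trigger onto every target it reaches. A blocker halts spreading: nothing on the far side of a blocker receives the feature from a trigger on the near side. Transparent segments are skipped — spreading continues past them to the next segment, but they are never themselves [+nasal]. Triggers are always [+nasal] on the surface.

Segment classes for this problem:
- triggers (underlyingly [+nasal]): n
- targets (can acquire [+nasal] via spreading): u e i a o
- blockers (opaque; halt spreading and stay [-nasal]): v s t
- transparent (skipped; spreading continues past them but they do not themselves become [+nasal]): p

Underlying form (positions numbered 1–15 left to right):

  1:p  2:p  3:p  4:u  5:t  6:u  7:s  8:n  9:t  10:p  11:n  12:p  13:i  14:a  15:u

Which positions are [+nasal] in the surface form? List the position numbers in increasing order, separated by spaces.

8 11 13 14 15

From /n/ at 8 rightward: 9 /t/ blocks.
From /n/ at 8 leftward: 7 /s/ blocks.
From /n/ at 11 rightward: 12 /p/ transparent; 13 /i/ → [+nasal]; 14 /a/ → [+nasal]; 15 /u/ → [+nasal]; word edge.
From /n/ at 11 leftward: 10 /p/ transparent; 9 /t/ blocks.
Targets with no active source: positions 4 6 stay [-nasal].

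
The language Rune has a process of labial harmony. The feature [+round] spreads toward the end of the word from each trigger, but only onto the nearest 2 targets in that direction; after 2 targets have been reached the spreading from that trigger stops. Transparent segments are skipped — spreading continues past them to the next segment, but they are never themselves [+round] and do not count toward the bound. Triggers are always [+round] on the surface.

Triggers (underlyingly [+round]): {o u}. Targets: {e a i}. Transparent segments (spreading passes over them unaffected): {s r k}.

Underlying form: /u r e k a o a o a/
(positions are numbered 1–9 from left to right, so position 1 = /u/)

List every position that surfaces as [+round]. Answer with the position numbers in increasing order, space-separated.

From /u/ at 1 rightward: 2 /r/ transparent; 3 /e/ → [+round]; 4 /k/ transparent; 5 /a/ → [+round]; bound reached.
From /o/ at 6 rightward: 7 /a/ → [+round]; 8 /o/ is itself a trigger — this domain ends here.
From /o/ at 8 rightward: 9 /a/ → [+round]; word edge.

1 3 5 6 7 8 9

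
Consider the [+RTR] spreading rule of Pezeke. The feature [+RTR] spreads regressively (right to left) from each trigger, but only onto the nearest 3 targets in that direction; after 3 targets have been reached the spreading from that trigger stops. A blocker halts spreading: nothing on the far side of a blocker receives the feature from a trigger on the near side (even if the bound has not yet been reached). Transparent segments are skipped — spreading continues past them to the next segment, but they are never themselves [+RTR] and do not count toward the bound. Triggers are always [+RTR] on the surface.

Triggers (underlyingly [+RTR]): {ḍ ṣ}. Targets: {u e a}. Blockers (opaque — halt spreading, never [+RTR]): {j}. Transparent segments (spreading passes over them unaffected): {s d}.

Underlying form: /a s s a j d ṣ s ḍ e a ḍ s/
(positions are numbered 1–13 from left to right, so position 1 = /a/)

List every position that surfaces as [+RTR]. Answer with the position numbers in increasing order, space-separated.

From /ṣ/ at 7 leftward: 6 /d/ transparent; 5 /j/ blocks.
From /ḍ/ at 9 leftward: 8 /s/ transparent; 7 /ṣ/ is itself a trigger — this domain ends here.
From /ḍ/ at 12 leftward: 11 /a/ → [+RTR]; 10 /e/ → [+RTR]; 9 /ḍ/ is itself a trigger — this domain ends here.
Targets with no active source: positions 1 4 stay [-emphatic].

7 9 10 11 12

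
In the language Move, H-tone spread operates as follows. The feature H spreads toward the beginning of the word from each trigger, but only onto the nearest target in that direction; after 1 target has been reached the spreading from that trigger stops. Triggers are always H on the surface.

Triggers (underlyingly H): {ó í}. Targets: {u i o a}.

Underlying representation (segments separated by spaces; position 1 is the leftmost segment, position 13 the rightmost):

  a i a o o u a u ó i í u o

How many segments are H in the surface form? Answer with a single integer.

From /ó/ at 9 leftward: 8 /u/ → H; bound reached.
From /í/ at 11 leftward: 10 /i/ → H; bound reached.
Targets with no active source: positions 1 2 3 4 5 6 7 12 13 stay [-high tone].
H positions on the surface: 8 9 10 11.

4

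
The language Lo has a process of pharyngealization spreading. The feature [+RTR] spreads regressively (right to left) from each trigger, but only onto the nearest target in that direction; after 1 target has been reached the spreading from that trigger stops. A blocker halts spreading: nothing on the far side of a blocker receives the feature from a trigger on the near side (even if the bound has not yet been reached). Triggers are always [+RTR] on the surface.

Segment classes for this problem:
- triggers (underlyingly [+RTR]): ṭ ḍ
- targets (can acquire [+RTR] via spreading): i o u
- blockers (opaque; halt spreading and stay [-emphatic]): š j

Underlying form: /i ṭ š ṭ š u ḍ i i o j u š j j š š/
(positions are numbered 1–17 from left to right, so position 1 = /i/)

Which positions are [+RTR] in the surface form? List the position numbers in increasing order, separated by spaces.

1 2 4 6 7

From /ṭ/ at 2 leftward: 1 /i/ → [+RTR]; bound reached.
From /ṭ/ at 4 leftward: 3 /š/ blocks.
From /ḍ/ at 7 leftward: 6 /u/ → [+RTR]; bound reached.
Targets with no active source: positions 8 9 10 12 stay [-emphatic].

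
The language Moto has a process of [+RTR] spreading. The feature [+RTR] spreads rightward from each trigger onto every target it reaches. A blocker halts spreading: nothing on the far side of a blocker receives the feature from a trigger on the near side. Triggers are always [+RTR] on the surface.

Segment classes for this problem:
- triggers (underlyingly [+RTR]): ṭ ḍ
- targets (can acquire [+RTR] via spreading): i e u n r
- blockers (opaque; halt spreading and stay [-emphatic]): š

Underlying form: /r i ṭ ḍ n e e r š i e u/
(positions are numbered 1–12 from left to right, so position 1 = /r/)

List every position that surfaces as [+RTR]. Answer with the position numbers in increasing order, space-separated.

3 4 5 6 7 8

From /ṭ/ at 3 rightward: 4 /ḍ/ is itself a trigger — this domain ends here.
From /ḍ/ at 4 rightward: 5 /n/ → [+RTR]; 6 /e/ → [+RTR]; 7 /e/ → [+RTR]; 8 /r/ → [+RTR]; 9 /š/ blocks.
Targets with no active source: positions 1 2 10 11 12 stay [-emphatic].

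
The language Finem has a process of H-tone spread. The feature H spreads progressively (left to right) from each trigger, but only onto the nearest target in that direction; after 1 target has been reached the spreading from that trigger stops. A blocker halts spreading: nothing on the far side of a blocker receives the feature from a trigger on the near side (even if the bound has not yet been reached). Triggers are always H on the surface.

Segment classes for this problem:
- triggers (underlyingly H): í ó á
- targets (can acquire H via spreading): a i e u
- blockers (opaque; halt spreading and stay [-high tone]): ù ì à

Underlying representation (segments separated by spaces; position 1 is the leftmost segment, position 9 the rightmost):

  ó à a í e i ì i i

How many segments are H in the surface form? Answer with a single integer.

From /ó/ at 1 rightward: 2 /à/ blocks.
From /í/ at 4 rightward: 5 /e/ → H; bound reached.
Targets with no active source: positions 3 6 8 9 stay [-high tone].
H positions on the surface: 1 4 5.

3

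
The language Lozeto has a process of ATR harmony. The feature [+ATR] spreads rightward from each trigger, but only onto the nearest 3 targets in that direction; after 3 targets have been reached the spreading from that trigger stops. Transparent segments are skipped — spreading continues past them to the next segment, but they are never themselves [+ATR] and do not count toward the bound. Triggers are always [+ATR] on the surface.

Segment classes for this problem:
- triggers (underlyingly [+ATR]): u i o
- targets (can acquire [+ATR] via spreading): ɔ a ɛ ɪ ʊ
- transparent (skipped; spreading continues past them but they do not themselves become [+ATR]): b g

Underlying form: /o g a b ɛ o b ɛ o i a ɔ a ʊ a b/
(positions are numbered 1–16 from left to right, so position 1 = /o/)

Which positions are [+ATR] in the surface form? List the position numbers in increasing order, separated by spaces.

1 3 5 6 8 9 10 11 12 13

From /o/ at 1 rightward: 2 /g/ transparent; 3 /a/ → [+ATR]; 4 /b/ transparent; 5 /ɛ/ → [+ATR]; 6 /o/ is itself a trigger — this domain ends here.
From /o/ at 6 rightward: 7 /b/ transparent; 8 /ɛ/ → [+ATR]; 9 /o/ is itself a trigger — this domain ends here.
From /o/ at 9 rightward: 10 /i/ is itself a trigger — this domain ends here.
From /i/ at 10 rightward: 11 /a/ → [+ATR]; 12 /ɔ/ → [+ATR]; 13 /a/ → [+ATR]; bound reached.
Targets with no active source: positions 14 15 stay [-ATR].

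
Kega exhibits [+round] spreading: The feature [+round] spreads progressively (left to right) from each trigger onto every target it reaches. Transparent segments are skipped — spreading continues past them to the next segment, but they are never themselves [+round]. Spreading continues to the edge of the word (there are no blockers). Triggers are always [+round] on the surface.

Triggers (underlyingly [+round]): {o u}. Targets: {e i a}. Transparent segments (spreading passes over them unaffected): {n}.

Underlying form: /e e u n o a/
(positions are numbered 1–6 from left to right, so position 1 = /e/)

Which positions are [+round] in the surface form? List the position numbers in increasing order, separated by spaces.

3 5 6

From /u/ at 3 rightward: 4 /n/ transparent; 5 /o/ is itself a trigger — this domain ends here.
From /o/ at 5 rightward: 6 /a/ → [+round]; word edge.
Targets with no active source: positions 1 2 stay [-round].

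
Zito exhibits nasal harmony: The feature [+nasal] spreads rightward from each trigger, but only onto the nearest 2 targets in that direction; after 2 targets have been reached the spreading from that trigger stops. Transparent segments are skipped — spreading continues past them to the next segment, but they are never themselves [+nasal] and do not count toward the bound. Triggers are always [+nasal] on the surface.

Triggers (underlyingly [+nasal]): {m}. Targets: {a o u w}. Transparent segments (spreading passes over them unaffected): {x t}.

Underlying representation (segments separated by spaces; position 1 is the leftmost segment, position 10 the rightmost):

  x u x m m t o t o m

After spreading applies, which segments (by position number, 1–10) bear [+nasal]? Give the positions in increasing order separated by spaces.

4 5 7 9 10

From /m/ at 4 rightward: 5 /m/ is itself a trigger — this domain ends here.
From /m/ at 5 rightward: 6 /t/ transparent; 7 /o/ → [+nasal]; 8 /t/ transparent; 9 /o/ → [+nasal]; bound reached.
From /m/ at 10 rightward: word edge.
Target with no active source: position 2 stays [-nasal].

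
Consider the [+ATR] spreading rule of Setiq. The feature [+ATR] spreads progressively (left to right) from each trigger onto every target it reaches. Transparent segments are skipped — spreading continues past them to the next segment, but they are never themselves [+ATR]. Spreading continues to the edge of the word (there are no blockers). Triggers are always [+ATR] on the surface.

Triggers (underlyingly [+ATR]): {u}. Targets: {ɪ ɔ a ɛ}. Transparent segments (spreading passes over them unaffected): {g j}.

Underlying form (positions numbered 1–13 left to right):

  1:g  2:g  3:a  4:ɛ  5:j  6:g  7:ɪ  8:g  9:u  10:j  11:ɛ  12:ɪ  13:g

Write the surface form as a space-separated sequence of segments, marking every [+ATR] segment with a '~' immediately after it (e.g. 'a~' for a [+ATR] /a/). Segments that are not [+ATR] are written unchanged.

From /u/ at 9 rightward: 10 /j/ transparent; 11 /ɛ/ → [+ATR]; 12 /ɪ/ → [+ATR]; 13 /g/ transparent; word edge.
Targets with no active source: positions 3 4 7 stay [-ATR].
[+ATR] positions on the surface: 9 11 12.

g g a ɛ j g ɪ g u~ j ɛ~ ɪ~ g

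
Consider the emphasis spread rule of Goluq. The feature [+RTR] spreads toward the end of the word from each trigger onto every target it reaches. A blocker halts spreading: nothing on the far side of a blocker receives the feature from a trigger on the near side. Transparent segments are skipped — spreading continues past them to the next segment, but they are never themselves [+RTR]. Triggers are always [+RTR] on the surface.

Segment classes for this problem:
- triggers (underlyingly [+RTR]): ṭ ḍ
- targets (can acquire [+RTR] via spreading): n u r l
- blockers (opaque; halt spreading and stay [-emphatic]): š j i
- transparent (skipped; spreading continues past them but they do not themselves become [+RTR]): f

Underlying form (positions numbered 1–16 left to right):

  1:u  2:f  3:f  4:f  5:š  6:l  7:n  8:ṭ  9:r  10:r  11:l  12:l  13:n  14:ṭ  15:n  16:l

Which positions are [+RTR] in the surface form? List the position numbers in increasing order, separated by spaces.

8 9 10 11 12 13 14 15 16

From /ṭ/ at 8 rightward: 9 /r/ → [+RTR]; 10 /r/ → [+RTR]; 11 /l/ → [+RTR]; 12 /l/ → [+RTR]; 13 /n/ → [+RTR]; 14 /ṭ/ is itself a trigger — this domain ends here.
From /ṭ/ at 14 rightward: 15 /n/ → [+RTR]; 16 /l/ → [+RTR]; word edge.
Targets with no active source: positions 1 6 7 stay [-emphatic].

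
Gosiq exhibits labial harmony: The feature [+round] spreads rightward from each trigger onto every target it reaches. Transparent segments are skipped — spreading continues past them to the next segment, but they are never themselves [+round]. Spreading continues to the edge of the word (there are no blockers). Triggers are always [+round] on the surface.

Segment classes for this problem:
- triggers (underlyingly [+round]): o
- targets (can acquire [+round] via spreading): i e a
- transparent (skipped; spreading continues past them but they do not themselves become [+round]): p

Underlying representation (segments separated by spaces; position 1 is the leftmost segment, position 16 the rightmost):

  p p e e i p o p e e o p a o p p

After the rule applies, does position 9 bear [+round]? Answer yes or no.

From /o/ at 7 rightward: 8 /p/ transparent; 9 /e/ → [+round]; 10 /e/ → [+round]; 11 /o/ is itself a trigger — this domain ends here.
From /o/ at 11 rightward: 12 /p/ transparent; 13 /a/ → [+round]; 14 /o/ is itself a trigger — this domain ends here.
From /o/ at 14 rightward: 15 /p/ transparent; 16 /p/ transparent; word edge.
Targets with no active source: positions 3 4 5 stay [-round].
[+round] positions on the surface: 7 9 10 11 13 14.

yes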